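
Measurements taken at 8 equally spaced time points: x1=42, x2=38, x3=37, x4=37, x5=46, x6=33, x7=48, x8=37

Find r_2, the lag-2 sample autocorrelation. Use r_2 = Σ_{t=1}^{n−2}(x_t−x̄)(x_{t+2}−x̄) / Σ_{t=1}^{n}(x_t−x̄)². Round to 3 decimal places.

Mean x̄ = (42 + 38 + 37 + 37 + 46 + 33 + 48 + 37)/8 = 39.7500
Numerator Σ_{t=1}^{6}(x_t−x̄)(x_{t+2}−x̄) = 70.1250
Denominator Σ(x_t−x̄)² = 183.5000
r_2 = 70.1250 / 183.5000 = 0.382

0.382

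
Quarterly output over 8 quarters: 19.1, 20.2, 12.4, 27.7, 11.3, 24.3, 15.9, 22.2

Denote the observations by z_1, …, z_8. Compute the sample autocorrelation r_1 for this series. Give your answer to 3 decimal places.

-0.874

Mean z̄ = (19.1 + 20.2 + 12.4 + 27.7 + 11.3 + 24.3 + 15.9 + 22.2)/8 = 19.1375
Deviations from mean: -0.0375, 1.0625, -6.7375, 8.5625, -7.8375, 5.1625, -3.2375, 3.0625
Numerator Σ_{t=1}^{7}(z_t−z̄)(z_{t+1}−z̄) = -199.0864
Denominator Σ(z_t−z̄)² = 227.7788
r_1 = -199.0864 / 227.7788 = -0.874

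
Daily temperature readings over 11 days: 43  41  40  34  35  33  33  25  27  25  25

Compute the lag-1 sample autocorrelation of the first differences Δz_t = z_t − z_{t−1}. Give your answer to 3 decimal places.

-0.608

First differences Δz: -2, -1, -6, 1, -2, 0, -8, 2, -2, 0
Mean of differences = -1.8000
Numerator Σ(Δz_t−Δz̄)(Δz_{t+1}−Δz̄) = -52.0400
Denominator Σ(Δz_t−Δz̄)² = 85.6000
r_1(Δz) = -52.0400 / 85.6000 = -0.608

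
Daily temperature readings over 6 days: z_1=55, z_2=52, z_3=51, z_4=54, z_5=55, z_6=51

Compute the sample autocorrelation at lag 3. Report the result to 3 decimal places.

Mean z̄ = (55 + 52 + 51 + 54 + 55 + 51)/6 = 53.0000
Σ(z_t−z̄)(z_{t+3}−z̄) = (2.0000) + (-2.0000) + (4.0000) = 4.0000
Denominator Σ(z_t−z̄)² = 18.0000
r_3 = 4.0000 / 18.0000 = 0.222

0.222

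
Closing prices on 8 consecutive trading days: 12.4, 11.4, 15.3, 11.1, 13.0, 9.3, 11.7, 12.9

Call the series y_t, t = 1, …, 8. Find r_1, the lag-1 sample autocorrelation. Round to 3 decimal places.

Mean ȳ = (12.4 + 11.4 + 15.3 + 11.1 + 13.0 + 9.3 + 11.7 + 12.9)/8 = 12.1375
Deviations from mean: 0.2625, -0.7375, 3.1625, -1.0375, 0.8625, -2.8375, -0.4375, 0.7625
Σ(y_t−ȳ)(y_{t+1}−ȳ) = (-0.1936) + (-2.3323) + (-3.2811) + (-0.8948) + (-2.4473) + (1.2414) + (-0.3336) = -8.2414
Denominator Σ(y_t−ȳ)² = 21.2588
r_1 = -8.2414 / 21.2588 = -0.388

-0.388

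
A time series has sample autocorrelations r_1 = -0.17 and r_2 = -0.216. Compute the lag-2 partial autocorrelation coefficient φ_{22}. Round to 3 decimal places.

-0.252

φ_{22} = (r_2 − r_1²) / (1 − r_1²)
r_1² = (-0.17)² = 0.0289
Numerator = -0.216 − 0.0289 = -0.2449; denominator = 1 − 0.0289 = 0.9711
φ_{22} = -0.2449 / 0.9711 = -0.252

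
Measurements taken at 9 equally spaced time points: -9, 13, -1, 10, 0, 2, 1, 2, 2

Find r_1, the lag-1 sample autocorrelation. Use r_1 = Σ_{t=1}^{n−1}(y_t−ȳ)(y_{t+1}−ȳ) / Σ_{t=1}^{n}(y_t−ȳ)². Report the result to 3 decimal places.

Mean ȳ = (-9 + 13 − 1 + 10 + 0 + 2 + 1 + 2 + 2)/9 = 2.2222
Numerator Σ_{t=1}^{8}(y_t−ȳ)(y_{t+1}−ȳ) = -196.9383
Denominator Σ(y_t−ȳ)² = 319.5556
r_1 = -196.9383 / 319.5556 = -0.616

-0.616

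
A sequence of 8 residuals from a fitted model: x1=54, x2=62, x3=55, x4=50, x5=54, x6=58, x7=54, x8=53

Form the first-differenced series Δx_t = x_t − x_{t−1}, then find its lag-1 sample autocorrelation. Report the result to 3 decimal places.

-0.204

First differences Δx: 8, -7, -5, 4, 4, -4, -1
Mean of differences = -0.1429
Numerator Σ(Δx_t−Δx̄)(Δx_{t+1}−Δx̄) = -38.1633
Denominator Σ(Δx_t−Δx̄)² = 186.8571
r_1(Δx) = -38.1633 / 186.8571 = -0.204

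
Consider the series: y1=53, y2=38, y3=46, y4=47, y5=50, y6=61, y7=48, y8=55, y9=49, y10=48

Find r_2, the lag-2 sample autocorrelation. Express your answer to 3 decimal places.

0.124

Mean ȳ = (53 + 38 + 46 + 47 + 50 + 61 + 48 + 55 + 49 + 48)/10 = 49.5000
Numerator Σ_{t=1}^{8}(y_t−ȳ)(y_{t+2}−ȳ) = 41.0000
Denominator Σ(y_t−ȳ)² = 330.5000
r_2 = 41.0000 / 330.5000 = 0.124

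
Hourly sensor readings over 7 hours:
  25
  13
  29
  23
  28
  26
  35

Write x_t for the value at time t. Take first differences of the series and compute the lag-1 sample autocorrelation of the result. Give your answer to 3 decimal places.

First differences Δx: -12, 16, -6, 5, -2, 9
Mean of differences = 1.6667
Numerator Σ(Δx_t−Δx̄)(Δx_{t+1}−Δx̄) = -370.4444
Denominator Σ(Δx_t−Δx̄)² = 529.3333
r_1(Δx) = -370.4444 / 529.3333 = -0.700

-0.700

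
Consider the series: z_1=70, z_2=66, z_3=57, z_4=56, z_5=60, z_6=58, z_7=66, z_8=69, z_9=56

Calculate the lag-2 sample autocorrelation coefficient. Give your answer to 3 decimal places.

Mean z̄ = (70 + 66 + 57 + 56 + 60 + 58 + 66 + 69 + 56)/9 = 62.0000
Numerator Σ_{t=1}^{7}(z_t−z̄)(z_{t+2}−z̄) = -90.0000
Denominator Σ(z_t−z̄)² = 262.0000
r_2 = -90.0000 / 262.0000 = -0.344

-0.344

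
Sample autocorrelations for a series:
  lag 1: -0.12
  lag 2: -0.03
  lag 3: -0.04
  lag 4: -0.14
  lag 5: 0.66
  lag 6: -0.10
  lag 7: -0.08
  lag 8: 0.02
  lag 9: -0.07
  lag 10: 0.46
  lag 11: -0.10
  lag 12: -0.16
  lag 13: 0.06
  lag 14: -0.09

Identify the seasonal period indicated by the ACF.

The largest autocorrelation is r_5 = 0.66, with a weaker echo at lag 10 (0.46); the remaining lags stay at or below 0.06.
The dominant spike at lag 5 indicates a seasonal period of 5.

5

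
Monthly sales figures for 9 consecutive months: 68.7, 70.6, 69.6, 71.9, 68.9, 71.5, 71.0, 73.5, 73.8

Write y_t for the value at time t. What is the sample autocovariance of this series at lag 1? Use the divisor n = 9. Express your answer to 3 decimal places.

0.475

Mean ȳ = (68.7 + 70.6 + 69.6 + 71.9 + 68.9 + 71.5 + 71.0 + 73.5 + 73.8)/9 = 71.0556
Σ_{t=1}^{8}(y_t−ȳ)(y_{t+1}−ȳ) = 4.2769
γ_1 = 4.2769 / 9 = 0.475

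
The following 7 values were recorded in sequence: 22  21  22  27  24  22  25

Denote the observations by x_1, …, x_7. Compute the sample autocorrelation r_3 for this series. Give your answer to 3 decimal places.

Mean x̄ = (22 + 21 + 22 + 27 + 24 + 22 + 25)/7 = 23.2857
Deviations from mean: -1.2857, -2.2857, -1.2857, 3.7143, 0.7143, -1.2857, 1.7143
Numerator Σ_{t=1}^{4}(x_t−x̄)(x_{t+3}−x̄) = 1.6122
Denominator Σ(x_t−x̄)² = 27.4286
r_3 = 1.6122 / 27.4286 = 0.059

0.059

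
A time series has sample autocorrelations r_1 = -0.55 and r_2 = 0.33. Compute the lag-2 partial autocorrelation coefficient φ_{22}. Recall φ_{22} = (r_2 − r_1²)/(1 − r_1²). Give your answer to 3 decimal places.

0.039

φ_{22} = (r_2 − r_1²) / (1 − r_1²)
r_1² = (-0.55)² = 0.3025
Numerator = 0.33 − 0.3025 = 0.0275; denominator = 1 − 0.3025 = 0.6975
φ_{22} = 0.0275 / 0.6975 = 0.039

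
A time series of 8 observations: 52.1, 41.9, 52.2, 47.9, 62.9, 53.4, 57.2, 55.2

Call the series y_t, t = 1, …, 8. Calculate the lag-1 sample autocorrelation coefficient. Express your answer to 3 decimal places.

Mean ȳ = (52.1 + 41.9 + 52.2 + 47.9 + 62.9 + 53.4 + 57.2 + 55.2)/8 = 52.8500
Deviations from mean: -0.7500, -10.9500, -0.6500, -4.9500, 10.0500, 0.5500, 4.3500, 2.3500
Σ(y_t−ȳ)(y_{t+1}−ȳ) = (8.2125) + (7.1175) + (3.2175) + (-49.7475) + (5.5275) + (2.3925) + (10.2225) = -13.0575
Denominator Σ(y_t−ȳ)² = 271.1400
r_1 = -13.0575 / 271.1400 = -0.048

-0.048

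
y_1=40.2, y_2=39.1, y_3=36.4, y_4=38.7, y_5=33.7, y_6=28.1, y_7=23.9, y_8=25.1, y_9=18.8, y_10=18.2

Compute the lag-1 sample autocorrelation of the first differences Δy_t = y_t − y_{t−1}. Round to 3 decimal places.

-0.366

First differences Δy: -1.1, -2.7, 2.3, -5.0, -5.6, -4.2, 1.2, -6.3, -0.6
Mean of differences = -2.4444
Numerator Σ(Δy_t−Δȳ)(Δy_{t+1}−Δȳ) = -27.6375
Denominator Σ(Δy_t−Δȳ)² = 75.5022
r_1(Δy) = -27.6375 / 75.5022 = -0.366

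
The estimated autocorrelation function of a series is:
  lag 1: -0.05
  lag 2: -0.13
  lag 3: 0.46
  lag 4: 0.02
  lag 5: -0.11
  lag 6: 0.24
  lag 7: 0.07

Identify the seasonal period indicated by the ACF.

The largest autocorrelation is r_3 = 0.46, with a weaker echo at lag 6 (0.24); the remaining lags stay at or below 0.07.
The dominant spike at lag 3 indicates a seasonal period of 3.

3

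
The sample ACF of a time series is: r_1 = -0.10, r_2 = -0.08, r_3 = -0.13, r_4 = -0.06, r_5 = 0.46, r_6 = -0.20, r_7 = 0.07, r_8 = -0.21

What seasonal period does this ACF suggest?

5

The largest autocorrelation is r_5 = 0.46; the remaining lags stay at or below 0.07.
The dominant spike at lag 5 indicates a seasonal period of 5.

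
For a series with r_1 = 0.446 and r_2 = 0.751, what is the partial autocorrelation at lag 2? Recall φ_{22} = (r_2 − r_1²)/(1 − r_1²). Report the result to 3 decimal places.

0.689

φ_{22} = (r_2 − r_1²) / (1 − r_1²)
r_1² = (0.446)² = 0.198916
Numerator = 0.751 − 0.1989 = 0.5521; denominator = 1 − 0.1989 = 0.8011
φ_{22} = 0.5521 / 0.8011 = 0.689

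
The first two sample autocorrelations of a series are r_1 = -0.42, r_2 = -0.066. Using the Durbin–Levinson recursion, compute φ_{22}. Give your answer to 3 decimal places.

φ_{22} = (r_2 − r_1²) / (1 − r_1²)
r_1² = (-0.42)² = 0.1764
Numerator = -0.066 − 0.1764 = -0.2424; denominator = 1 − 0.1764 = 0.8236
φ_{22} = -0.2424 / 0.8236 = -0.294

-0.294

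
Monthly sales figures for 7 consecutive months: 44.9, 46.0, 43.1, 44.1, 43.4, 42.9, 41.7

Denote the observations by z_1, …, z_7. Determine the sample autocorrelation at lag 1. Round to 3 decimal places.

Mean z̄ = (44.9 + 46.0 + 43.1 + 44.1 + 43.4 + 42.9 + 41.7)/7 = 43.7286
Deviations from mean: 1.1714, 2.2714, -0.6286, 0.3714, -0.3286, -0.8286, -2.0286
Numerator Σ_{t=1}^{6}(z_t−z̄)(z_{t+1}−z̄) = 2.8306
Denominator Σ(z_t−z̄)² = 11.9743
r_1 = 2.8306 / 11.9743 = 0.236

0.236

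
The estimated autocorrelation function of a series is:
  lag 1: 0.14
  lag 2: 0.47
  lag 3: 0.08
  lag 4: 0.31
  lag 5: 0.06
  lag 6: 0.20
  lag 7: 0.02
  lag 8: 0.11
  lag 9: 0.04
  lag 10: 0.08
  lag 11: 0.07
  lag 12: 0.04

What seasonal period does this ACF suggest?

2

The largest autocorrelation is r_2 = 0.47, with weaker echoes at lags 4 (0.31) and 6 (0.20); the remaining lags stay at or below 0.14.
The dominant spike at lag 2 indicates a seasonal period of 2.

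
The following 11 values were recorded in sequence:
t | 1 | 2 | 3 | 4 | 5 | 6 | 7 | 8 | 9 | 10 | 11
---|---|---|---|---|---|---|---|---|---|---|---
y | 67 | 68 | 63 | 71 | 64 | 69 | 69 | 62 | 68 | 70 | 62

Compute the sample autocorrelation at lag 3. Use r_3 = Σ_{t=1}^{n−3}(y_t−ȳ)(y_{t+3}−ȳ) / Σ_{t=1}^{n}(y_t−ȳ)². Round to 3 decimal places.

Mean ȳ = (67 + 68 + 63 + 71 + 64 + 69 + 69 + 62 + 68 + 70 + 62)/11 = 66.6364
Numerator Σ_{t=1}^{8}(y_t−ȳ)(y_{t+3}−ȳ) = 44.6033
Denominator Σ(y_t−ȳ)² = 108.5455
r_3 = 44.6033 / 108.5455 = 0.411

0.411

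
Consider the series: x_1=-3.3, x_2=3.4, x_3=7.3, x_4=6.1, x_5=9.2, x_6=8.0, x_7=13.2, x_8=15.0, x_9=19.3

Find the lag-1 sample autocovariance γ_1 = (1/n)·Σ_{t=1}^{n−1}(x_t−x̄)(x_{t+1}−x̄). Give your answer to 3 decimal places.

18.334

Mean x̄ = (-3.3 + 3.4 + 7.3 + 6.1 + 9.2 + 8.0 + 13.2 + 15.0 + 19.3)/9 = 8.6889
Σ_{t=1}^{8}(x_t−x̄)(x_{t+1}−x̄) = 165.0043
γ_1 = 165.0043 / 9 = 18.334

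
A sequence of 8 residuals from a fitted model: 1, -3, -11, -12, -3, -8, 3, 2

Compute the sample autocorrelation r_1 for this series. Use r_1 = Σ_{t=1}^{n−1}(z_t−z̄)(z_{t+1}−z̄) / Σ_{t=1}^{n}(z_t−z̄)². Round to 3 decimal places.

0.238

Mean z̄ = (1 − 3 − 11 − 12 − 3 − 8 + 3 + 2)/8 = -3.8750
Numerator Σ_{t=1}^{7}(z_t−z̄)(z_{t+1}−z̄) = 57.2344
Denominator Σ(z_t−z̄)² = 240.8750
r_1 = 57.2344 / 240.8750 = 0.238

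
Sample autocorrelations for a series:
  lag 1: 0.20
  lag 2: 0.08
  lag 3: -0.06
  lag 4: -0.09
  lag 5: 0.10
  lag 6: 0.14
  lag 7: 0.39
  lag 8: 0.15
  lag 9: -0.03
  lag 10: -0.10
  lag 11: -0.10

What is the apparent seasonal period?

The largest autocorrelation is r_7 = 0.39; the remaining lags stay at or below 0.20. The elevated value at lag 1 (0.20), dropping to 0.08 at lag 2, reflects decaying short-term dependence rather than seasonality.
The dominant spike at lag 7 indicates a seasonal period of 7.

7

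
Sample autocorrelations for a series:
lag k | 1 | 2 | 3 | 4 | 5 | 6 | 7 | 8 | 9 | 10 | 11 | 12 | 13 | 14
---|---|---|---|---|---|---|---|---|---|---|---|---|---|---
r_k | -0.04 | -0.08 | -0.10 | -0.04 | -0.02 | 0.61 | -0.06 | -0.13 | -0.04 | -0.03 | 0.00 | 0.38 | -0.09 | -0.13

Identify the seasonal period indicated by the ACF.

6

The largest autocorrelation is r_6 = 0.61, with a weaker echo at lag 12 (0.38); the remaining lags stay at or below 0.00.
The dominant spike at lag 6 indicates a seasonal period of 6.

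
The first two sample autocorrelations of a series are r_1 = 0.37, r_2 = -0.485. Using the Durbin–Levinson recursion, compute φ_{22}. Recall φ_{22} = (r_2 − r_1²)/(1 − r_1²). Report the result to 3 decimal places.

-0.721

φ_{22} = (r_2 − r_1²) / (1 − r_1²)
r_1² = (0.37)² = 0.1369
Numerator = -0.485 − 0.1369 = -0.6219; denominator = 1 − 0.1369 = 0.8631
φ_{22} = -0.6219 / 0.8631 = -0.721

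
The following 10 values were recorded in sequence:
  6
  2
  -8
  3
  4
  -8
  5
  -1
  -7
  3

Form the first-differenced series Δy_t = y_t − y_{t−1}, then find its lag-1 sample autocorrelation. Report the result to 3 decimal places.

First differences Δy: -4, -10, 11, 1, -12, 13, -6, -6, 10
Mean of differences = -0.3333
Numerator Σ(Δy_t−Δȳ)(Δy_{t+1}−Δȳ) = -332.1111
Denominator Σ(Δy_t−Δȳ)² = 722.0000
r_1(Δy) = -332.1111 / 722.0000 = -0.460

-0.460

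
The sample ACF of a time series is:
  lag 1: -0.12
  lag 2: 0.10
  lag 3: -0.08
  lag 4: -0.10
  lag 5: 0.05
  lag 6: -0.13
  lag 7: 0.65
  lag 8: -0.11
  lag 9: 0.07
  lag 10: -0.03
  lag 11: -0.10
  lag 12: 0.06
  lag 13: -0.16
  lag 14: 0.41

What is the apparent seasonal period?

The largest autocorrelation is r_7 = 0.65, with a weaker echo at lag 14 (0.41); the remaining lags stay at or below 0.10.
The dominant spike at lag 7 indicates a seasonal period of 7.

7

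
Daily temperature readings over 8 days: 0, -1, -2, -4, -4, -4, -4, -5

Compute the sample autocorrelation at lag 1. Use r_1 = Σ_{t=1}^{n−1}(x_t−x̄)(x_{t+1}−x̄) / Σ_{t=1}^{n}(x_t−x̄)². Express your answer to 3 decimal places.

Mean x̄ = (0 − 1 − 2 − 4 − 4 − 4 − 4 − 5)/8 = -3.0000
Deviations from mean: 3.0000, 2.0000, 1.0000, -1.0000, -1.0000, -1.0000, -1.0000, -2.0000
Σ(x_t−x̄)(x_{t+1}−x̄) = (6.0000) + (2.0000) + (-1.0000) + (1.0000) + (1.0000) + (1.0000) + (2.0000) = 12.0000
Denominator Σ(x_t−x̄)² = 22.0000
r_1 = 12.0000 / 22.0000 = 0.545

0.545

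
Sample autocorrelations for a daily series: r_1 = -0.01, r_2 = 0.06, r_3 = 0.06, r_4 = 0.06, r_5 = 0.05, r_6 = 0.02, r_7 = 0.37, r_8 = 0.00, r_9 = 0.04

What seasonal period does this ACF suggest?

7

The largest autocorrelation is r_7 = 0.37; the remaining lags stay at or below 0.06.
The dominant spike at lag 7 indicates a seasonal period of 7.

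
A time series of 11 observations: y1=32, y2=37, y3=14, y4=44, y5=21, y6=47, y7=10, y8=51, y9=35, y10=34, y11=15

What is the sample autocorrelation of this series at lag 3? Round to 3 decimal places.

Mean ȳ = (32 + 37 + 14 + 44 + 21 + 47 + 10 + 51 + 35 + 34 + 15)/11 = 30.9091
Numerator Σ_{t=1}^{8}(y_t−ȳ)(y_{t+3}−ȳ) = -1109.3884
Denominator Σ(y_t−ȳ)² = 1972.9091
r_3 = -1109.3884 / 1972.9091 = -0.562

-0.562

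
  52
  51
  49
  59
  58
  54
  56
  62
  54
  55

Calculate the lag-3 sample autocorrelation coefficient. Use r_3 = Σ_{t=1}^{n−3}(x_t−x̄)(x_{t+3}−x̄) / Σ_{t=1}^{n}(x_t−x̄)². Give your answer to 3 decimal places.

Mean x̄ = (52 + 51 + 49 + 59 + 58 + 54 + 56 + 62 + 54 + 55)/10 = 55.0000
Σ(x_t−x̄)(x_{t+3}−x̄) = (-12.0000) + (-12.0000) + (6.0000) + (4.0000) + (21.0000) + (1.0000) + (0.0000) = 8.0000
Denominator Σ(x_t−x̄)² = 138.0000
r_3 = 8.0000 / 138.0000 = 0.058

0.058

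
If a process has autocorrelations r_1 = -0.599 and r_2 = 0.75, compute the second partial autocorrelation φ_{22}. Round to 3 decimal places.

0.610

φ_{22} = (r_2 − r_1²) / (1 − r_1²)
r_1² = (-0.599)² = 0.358801
Numerator = 0.75 − 0.3588 = 0.3912; denominator = 1 − 0.3588 = 0.6412
φ_{22} = 0.3912 / 0.6412 = 0.610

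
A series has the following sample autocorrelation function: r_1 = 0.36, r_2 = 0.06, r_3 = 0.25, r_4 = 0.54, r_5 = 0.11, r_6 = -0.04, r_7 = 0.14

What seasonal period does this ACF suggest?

4

The largest autocorrelation is r_4 = 0.54; the remaining lags stay at or below 0.36. The elevated value at lag 1 (0.36), dropping to 0.06 at lag 2, reflects decaying short-term dependence rather than seasonality.
The dominant spike at lag 4 indicates a seasonal period of 4.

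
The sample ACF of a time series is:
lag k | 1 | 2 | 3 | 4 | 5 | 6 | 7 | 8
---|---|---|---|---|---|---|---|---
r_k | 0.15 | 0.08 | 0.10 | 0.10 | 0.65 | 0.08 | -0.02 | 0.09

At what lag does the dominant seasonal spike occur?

5

The largest autocorrelation is r_5 = 0.65; the remaining lags stay at or below 0.15.
The dominant spike at lag 5 indicates a seasonal period of 5.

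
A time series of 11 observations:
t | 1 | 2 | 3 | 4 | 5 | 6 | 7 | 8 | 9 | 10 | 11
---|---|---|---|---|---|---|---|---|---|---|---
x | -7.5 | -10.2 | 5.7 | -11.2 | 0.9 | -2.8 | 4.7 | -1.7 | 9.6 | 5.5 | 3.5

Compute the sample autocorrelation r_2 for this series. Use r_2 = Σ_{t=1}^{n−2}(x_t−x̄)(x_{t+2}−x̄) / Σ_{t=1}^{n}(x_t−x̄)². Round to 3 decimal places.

0.387

Mean x̄ = (-7.5 − 10.2 + 5.7 − 11.2 + 0.9 − 2.8 + 4.7 − 1.7 + 9.6 + 5.5 + 3.5)/11 = -0.3182
Numerator Σ_{t=1}^{9}(x_t−x̄)(x_{t+2}−x̄) = 187.7921
Denominator Σ(x_t−x̄)² = 485.3964
r_2 = 187.7921 / 485.3964 = 0.387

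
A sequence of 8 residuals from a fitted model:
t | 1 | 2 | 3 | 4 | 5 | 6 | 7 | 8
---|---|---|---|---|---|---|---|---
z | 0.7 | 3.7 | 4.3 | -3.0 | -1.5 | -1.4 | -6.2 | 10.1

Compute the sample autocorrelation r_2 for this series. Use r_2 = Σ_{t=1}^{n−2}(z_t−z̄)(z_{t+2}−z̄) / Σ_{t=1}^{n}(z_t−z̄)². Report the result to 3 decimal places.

Mean z̄ = (0.7 + 3.7 + 4.3 − 3.0 − 1.5 − 1.4 − 6.2 + 10.1)/8 = 0.8375
Deviations from mean: -0.1375, 2.8625, 3.4625, -3.8375, -2.3375, -2.2375, -7.0375, 9.2625
Numerator Σ_{t=1}^{6}(z_t−z̄)(z_{t+2}−z̄) = -15.2428
Denominator Σ(z_t−z̄)² = 180.7188
r_2 = -15.2428 / 180.7188 = -0.084

-0.084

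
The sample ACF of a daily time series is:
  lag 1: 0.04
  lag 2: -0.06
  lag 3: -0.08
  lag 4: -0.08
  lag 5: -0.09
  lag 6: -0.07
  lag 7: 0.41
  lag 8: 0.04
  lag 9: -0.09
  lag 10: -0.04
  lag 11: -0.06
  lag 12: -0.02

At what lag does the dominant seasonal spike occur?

The largest autocorrelation is r_7 = 0.41; the remaining lags stay at or below 0.04.
The dominant spike at lag 7 indicates a seasonal period of 7.

7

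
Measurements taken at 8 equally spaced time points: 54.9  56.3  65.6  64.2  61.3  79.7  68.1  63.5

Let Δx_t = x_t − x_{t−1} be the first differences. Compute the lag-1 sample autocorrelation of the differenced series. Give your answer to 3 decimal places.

-0.387

First differences Δx: 1.4, 9.3, -1.4, -2.9, 18.4, -11.6, -4.6
Mean of differences = 1.2286
Numerator Σ(Δx_t−Δx̄)(Δx_{t+1}−Δx̄) = -225.3865
Denominator Σ(Δx_t−Δx̄)² = 582.5343
r_1(Δx) = -225.3865 / 582.5343 = -0.387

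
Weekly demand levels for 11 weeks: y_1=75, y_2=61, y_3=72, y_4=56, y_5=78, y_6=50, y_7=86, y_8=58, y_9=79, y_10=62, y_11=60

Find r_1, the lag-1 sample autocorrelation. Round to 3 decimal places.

Mean ȳ = (75 + 61 + 72 + 56 + 78 + 50 + 86 + 58 + 79 + 62 + 60)/11 = 67.0000
Numerator Σ_{t=1}^{10}(y_t−ȳ)(y_{t+1}−ȳ) = -1068.0000
Denominator Σ(y_t−ȳ)² = 1316.0000
r_1 = -1068.0000 / 1316.0000 = -0.812

-0.812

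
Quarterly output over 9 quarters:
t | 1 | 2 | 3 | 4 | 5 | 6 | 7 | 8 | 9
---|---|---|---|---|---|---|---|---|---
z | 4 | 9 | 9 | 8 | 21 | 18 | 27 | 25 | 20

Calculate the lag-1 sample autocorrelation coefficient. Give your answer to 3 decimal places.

Mean z̄ = (4 + 9 + 9 + 8 + 21 + 18 + 27 + 25 + 20)/9 = 15.6667
Numerator Σ_{t=1}^{8}(z_t−z̄)(z_{t+1}−z̄) = 317.5556
Denominator Σ(z_t−z̄)² = 552.0000
r_1 = 317.5556 / 552.0000 = 0.575

0.575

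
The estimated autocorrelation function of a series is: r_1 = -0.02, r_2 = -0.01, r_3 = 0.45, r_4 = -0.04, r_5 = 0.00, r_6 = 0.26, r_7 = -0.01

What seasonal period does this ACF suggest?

The largest autocorrelation is r_3 = 0.45, with a weaker echo at lag 6 (0.26); the remaining lags stay at or below 0.00.
The dominant spike at lag 3 indicates a seasonal period of 3.

3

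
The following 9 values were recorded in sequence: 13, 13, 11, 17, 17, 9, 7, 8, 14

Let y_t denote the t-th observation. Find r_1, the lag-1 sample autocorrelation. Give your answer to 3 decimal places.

0.301

Mean ȳ = (13 + 13 + 11 + 17 + 17 + 9 + 7 + 8 + 14)/9 = 12.1111
Numerator Σ_{t=1}^{8}(y_t−ȳ)(y_{t+1}−ȳ) = 32.2099
Denominator Σ(y_t−ȳ)² = 106.8889
r_1 = 32.2099 / 106.8889 = 0.301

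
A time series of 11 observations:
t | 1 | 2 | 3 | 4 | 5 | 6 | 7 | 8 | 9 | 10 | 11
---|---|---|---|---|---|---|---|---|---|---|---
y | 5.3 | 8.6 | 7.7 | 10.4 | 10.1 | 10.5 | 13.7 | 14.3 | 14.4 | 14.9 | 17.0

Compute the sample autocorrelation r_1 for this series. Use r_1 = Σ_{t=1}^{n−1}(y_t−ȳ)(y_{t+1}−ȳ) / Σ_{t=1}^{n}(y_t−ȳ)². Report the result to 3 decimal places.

Mean ȳ = (5.3 + 8.6 + 7.7 + 10.4 + 10.1 + 10.5 + 13.7 + 14.3 + 14.4 + 14.9 + 17.0)/11 = 11.5364
Numerator Σ_{t=1}^{10}(y_t−ȳ)(y_{t+1}−ȳ) = 76.7187
Denominator Σ(y_t−ȳ)² = 128.3455
r_1 = 76.7187 / 128.3455 = 0.598

0.598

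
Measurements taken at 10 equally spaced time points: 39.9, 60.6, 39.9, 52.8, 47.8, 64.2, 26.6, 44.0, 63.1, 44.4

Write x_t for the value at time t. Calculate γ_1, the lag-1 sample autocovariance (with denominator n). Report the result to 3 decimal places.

Mean x̄ = (39.9 + 60.6 + 39.9 + 52.8 + 47.8 + 64.2 + 26.6 + 44.0 + 63.1 + 44.4)/10 = 48.3300
Σ_{t=1}^{9}(x_t−x̄)(x_{t+1}−x̄) = -628.0989
γ_1 = -628.0989 / 10 = -62.810

-62.810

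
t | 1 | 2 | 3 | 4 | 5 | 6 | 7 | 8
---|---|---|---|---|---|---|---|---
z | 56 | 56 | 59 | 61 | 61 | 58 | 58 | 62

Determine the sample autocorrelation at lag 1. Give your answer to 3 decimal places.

0.240

Mean z̄ = (56 + 56 + 59 + 61 + 61 + 58 + 58 + 62)/8 = 58.8750
Deviations from mean: -2.8750, -2.8750, 0.1250, 2.1250, 2.1250, -0.8750, -0.8750, 3.1250
Numerator Σ_{t=1}^{7}(z_t−z̄)(z_{t+1}−z̄) = 8.8594
Denominator Σ(z_t−z̄)² = 36.8750
r_1 = 8.8594 / 36.8750 = 0.240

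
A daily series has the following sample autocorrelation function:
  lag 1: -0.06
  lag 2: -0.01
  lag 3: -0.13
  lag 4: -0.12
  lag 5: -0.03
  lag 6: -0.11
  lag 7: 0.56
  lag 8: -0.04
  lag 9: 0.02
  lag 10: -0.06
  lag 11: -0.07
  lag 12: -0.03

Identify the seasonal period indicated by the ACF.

The largest autocorrelation is r_7 = 0.56; the remaining lags stay at or below 0.02.
The dominant spike at lag 7 indicates a seasonal period of 7.

7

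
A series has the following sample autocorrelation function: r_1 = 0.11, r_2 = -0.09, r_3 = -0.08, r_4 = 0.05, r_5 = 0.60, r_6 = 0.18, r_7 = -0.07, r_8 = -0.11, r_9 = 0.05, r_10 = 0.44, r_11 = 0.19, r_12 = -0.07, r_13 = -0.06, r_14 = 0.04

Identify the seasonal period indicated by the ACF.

The largest autocorrelation is r_5 = 0.60, with a weaker echo at lag 10 (0.44); the remaining lags stay at or below 0.19.
The dominant spike at lag 5 indicates a seasonal period of 5.

5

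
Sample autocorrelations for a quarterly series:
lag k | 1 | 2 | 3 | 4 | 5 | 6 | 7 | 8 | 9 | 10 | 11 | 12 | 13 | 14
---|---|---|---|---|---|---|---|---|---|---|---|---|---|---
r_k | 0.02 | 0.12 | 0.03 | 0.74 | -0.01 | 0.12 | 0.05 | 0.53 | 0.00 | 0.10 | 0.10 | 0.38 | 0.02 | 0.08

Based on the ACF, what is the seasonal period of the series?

The largest autocorrelation is r_4 = 0.74, with weaker echoes at lags 8 (0.53) and 12 (0.38); the remaining lags stay at or below 0.12.
The dominant spike at lag 4 indicates a seasonal period of 4.

4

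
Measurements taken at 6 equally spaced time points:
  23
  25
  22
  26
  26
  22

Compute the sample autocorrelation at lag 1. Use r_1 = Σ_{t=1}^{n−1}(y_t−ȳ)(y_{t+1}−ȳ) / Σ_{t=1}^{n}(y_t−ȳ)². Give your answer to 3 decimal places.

Mean ȳ = (23 + 25 + 22 + 26 + 26 + 22)/6 = 24.0000
Deviations from mean: -1.0000, 1.0000, -2.0000, 2.0000, 2.0000, -2.0000
Numerator Σ_{t=1}^{5}(y_t−ȳ)(y_{t+1}−ȳ) = -7.0000
Denominator Σ(y_t−ȳ)² = 18.0000
r_1 = -7.0000 / 18.0000 = -0.389

-0.389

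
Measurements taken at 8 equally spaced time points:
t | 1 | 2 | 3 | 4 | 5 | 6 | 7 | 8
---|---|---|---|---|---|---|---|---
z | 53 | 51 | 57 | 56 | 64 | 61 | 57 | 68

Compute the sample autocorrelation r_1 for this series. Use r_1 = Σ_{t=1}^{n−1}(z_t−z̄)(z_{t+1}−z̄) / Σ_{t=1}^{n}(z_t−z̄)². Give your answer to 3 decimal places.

0.168

Mean z̄ = (53 + 51 + 57 + 56 + 64 + 61 + 57 + 68)/8 = 58.3750
Numerator Σ_{t=1}^{7}(z_t−z̄)(z_{t+1}−z̄) = 37.6094
Denominator Σ(z_t−z̄)² = 223.8750
r_1 = 37.6094 / 223.8750 = 0.168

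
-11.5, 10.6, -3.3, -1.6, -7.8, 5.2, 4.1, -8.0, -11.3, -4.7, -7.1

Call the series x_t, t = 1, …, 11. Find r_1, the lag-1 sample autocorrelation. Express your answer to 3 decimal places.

Mean x̄ = (-11.5 + 10.6 − 3.3 − 1.6 − 7.8 + 5.2 + 4.1 − 8.0 − 11.3 − 4.7 − 7.1)/11 = -3.2182
Numerator Σ_{t=1}^{10}(x_t−x̄)(x_{t+1}−x̄) = -78.7021
Denominator Σ(x_t−x̄)² = 513.0164
r_1 = -78.7021 / 513.0164 = -0.153

-0.153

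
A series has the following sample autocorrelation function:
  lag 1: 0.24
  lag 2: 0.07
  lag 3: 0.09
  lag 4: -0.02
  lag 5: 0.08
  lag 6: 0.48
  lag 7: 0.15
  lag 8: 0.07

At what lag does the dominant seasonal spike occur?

The largest autocorrelation is r_6 = 0.48; the remaining lags stay at or below 0.24. The elevated value at lag 1 (0.24), dropping to 0.07 at lag 2, reflects decaying short-term dependence rather than seasonality.
The dominant spike at lag 6 indicates a seasonal period of 6.

6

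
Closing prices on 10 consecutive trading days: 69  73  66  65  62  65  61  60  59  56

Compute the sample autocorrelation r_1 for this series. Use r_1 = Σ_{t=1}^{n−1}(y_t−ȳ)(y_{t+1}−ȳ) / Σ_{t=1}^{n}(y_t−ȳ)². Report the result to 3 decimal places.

Mean ȳ = (69 + 73 + 66 + 65 + 62 + 65 + 61 + 60 + 59 + 56)/10 = 63.6000
Numerator Σ_{t=1}^{9}(y_t−ȳ)(y_{t+1}−ȳ) = 129.4400
Denominator Σ(y_t−ȳ)² = 228.4000
r_1 = 129.4400 / 228.4000 = 0.567

0.567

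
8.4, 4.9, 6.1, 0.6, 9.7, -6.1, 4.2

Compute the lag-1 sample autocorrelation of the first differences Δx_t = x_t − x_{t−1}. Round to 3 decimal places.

First differences Δx: -3.5, 1.2, -5.5, 9.1, -15.8, 10.3
Mean of differences = -0.7000
Numerator Σ(Δx_t−Δx̄)(Δx_{t+1}−Δx̄) = -375.5600
Denominator Σ(Δx_t−Δx̄)² = 479.5400
r_1(Δx) = -375.5600 / 479.5400 = -0.783

-0.783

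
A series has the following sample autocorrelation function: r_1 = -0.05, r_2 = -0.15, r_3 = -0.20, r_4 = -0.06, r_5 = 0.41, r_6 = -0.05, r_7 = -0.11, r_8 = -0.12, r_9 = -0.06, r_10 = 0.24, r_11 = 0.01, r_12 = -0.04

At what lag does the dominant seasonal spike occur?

The largest autocorrelation is r_5 = 0.41, with a weaker echo at lag 10 (0.24); the remaining lags stay at or below 0.01.
The dominant spike at lag 5 indicates a seasonal period of 5.

5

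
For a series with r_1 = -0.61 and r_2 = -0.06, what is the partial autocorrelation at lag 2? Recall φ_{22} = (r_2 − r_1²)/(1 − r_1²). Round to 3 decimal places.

φ_{22} = (r_2 − r_1²) / (1 − r_1²)
r_1² = (-0.61)² = 0.3721
Numerator = -0.06 − 0.3721 = -0.4321; denominator = 1 − 0.3721 = 0.6279
φ_{22} = -0.4321 / 0.6279 = -0.688

-0.688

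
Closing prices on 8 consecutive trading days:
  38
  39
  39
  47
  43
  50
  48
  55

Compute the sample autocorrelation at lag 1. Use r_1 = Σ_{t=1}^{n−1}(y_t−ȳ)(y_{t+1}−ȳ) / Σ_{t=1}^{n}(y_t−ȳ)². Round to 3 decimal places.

0.367

Mean ȳ = (38 + 39 + 39 + 47 + 43 + 50 + 48 + 55)/8 = 44.8750
Deviations from mean: -6.8750, -5.8750, -5.8750, 2.1250, -1.8750, 5.1250, 3.1250, 10.1250
Σ(y_t−ȳ)(y_{t+1}−ȳ) = (40.3906) + (34.5156) + (-12.4844) + (-3.9844) + (-9.6094) + (16.0156) + (31.6406) = 96.4844
Denominator Σ(y_t−ȳ)² = 262.8750
r_1 = 96.4844 / 262.8750 = 0.367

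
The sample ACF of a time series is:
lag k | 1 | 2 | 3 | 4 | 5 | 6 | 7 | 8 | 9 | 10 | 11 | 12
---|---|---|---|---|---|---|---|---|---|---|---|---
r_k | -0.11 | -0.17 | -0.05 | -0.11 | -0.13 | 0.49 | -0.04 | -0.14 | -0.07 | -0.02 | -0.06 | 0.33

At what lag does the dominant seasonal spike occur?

The largest autocorrelation is r_6 = 0.49, with a weaker echo at lag 12 (0.33); the remaining lags stay at or below -0.02.
The dominant spike at lag 6 indicates a seasonal period of 6.

6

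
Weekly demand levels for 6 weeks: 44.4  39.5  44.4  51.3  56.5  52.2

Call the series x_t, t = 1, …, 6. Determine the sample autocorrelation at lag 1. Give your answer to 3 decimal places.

Mean x̄ = (44.4 + 39.5 + 44.4 + 51.3 + 56.5 + 52.2)/6 = 48.0500
Deviations from mean: -3.6500, -8.5500, -3.6500, 3.2500, 8.4500, 4.1500
Σ(x_t−x̄)(x_{t+1}−x̄) = (31.2075) + (31.2075) + (-11.8625) + (27.4625) + (35.0675) = 113.0825
Denominator Σ(x_t−x̄)² = 198.9350
r_1 = 113.0825 / 198.9350 = 0.568

0.568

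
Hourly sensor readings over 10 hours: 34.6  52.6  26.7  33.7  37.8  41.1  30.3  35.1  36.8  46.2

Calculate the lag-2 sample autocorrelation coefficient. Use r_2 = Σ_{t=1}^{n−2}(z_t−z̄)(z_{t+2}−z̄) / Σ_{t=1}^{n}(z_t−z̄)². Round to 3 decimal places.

-0.136

Mean z̄ = (34.6 + 52.6 + 26.7 + 33.7 + 37.8 + 41.1 + 30.3 + 35.1 + 36.8 + 46.2)/10 = 37.4900
Numerator Σ_{t=1}^{8}(z_t−z̄)(z_{t+2}−z̄) = -69.8232
Denominator Σ(z_t−z̄)² = 514.3290
r_2 = -69.8232 / 514.3290 = -0.136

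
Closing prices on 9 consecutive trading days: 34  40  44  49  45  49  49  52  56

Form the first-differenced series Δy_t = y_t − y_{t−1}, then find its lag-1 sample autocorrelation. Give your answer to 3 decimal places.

First differences Δy: 6, 4, 5, -4, 4, 0, 3, 4
Mean of differences = 2.7500
Numerator Σ(Δy_t−Δȳ)(Δy_{t+1}−Δȳ) = -20.5625
Denominator Σ(Δy_t−Δȳ)² = 73.5000
r_1(Δy) = -20.5625 / 73.5000 = -0.280

-0.280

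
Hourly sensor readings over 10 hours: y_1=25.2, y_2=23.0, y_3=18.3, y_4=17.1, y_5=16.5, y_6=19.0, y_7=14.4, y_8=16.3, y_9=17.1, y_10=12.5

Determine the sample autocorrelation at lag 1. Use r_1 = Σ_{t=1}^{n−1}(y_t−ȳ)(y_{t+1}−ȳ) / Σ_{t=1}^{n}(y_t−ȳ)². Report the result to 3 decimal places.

Mean ȳ = (25.2 + 23.0 + 18.3 + 17.1 + 16.5 + 19.0 + 14.4 + 16.3 + 17.1 + 12.5)/10 = 17.9400
Numerator Σ_{t=1}^{9}(y_t−ȳ)(y_{t+1}−ȳ) = 45.9384
Denominator Σ(y_t−ȳ)² = 127.8640
r_1 = 45.9384 / 127.8640 = 0.359

0.359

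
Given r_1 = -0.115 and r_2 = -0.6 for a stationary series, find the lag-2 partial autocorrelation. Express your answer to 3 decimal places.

-0.621

φ_{22} = (r_2 − r_1²) / (1 − r_1²)
r_1² = (-0.115)² = 0.013225
Numerator = -0.6 − 0.0132 = -0.6132; denominator = 1 − 0.0132 = 0.9868
φ_{22} = -0.6132 / 0.9868 = -0.621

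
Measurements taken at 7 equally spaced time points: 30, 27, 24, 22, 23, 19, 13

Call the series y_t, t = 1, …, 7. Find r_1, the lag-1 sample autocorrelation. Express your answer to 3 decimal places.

0.390

Mean ȳ = (30 + 27 + 24 + 22 + 23 + 19 + 13)/7 = 22.5714
Deviations from mean: 7.4286, 4.4286, 1.4286, -0.5714, 0.4286, -3.5714, -9.5714
Σ(y_t−ȳ)(y_{t+1}−ȳ) = (32.8980) + (6.3265) + (-0.8163) + (-0.2449) + (-1.5306) + (34.1837) = 70.8163
Denominator Σ(y_t−ȳ)² = 181.7143
r_1 = 70.8163 / 181.7143 = 0.390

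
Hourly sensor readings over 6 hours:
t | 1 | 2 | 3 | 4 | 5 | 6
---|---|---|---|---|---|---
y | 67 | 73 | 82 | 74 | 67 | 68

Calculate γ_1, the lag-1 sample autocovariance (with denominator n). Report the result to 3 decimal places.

6.051

Mean ȳ = (67 + 73 + 82 + 74 + 67 + 68)/6 = 71.8333
Σ_{t=1}^{5}(y_t−ȳ)(y_{t+1}−ȳ) = 36.3056
γ_1 = 36.3056 / 6 = 6.051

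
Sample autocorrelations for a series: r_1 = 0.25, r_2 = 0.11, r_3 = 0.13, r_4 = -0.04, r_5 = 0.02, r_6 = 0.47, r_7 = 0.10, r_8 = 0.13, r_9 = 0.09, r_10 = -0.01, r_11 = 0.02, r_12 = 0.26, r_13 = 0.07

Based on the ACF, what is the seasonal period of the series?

6

The largest autocorrelation is r_6 = 0.47, with a weaker echo at lag 12 (0.26); the remaining lags stay at or below 0.25. The elevated value at lag 1 (0.25), dropping to 0.11 at lag 2, reflects decaying short-term dependence rather than seasonality.
The dominant spike at lag 6 indicates a seasonal period of 6.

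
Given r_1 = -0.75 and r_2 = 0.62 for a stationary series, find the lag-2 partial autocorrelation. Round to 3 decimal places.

0.131

φ_{22} = (r_2 − r_1²) / (1 − r_1²)
r_1² = (-0.75)² = 0.5625
Numerator = 0.62 − 0.5625 = 0.0575; denominator = 1 − 0.5625 = 0.4375
φ_{22} = 0.0575 / 0.4375 = 0.131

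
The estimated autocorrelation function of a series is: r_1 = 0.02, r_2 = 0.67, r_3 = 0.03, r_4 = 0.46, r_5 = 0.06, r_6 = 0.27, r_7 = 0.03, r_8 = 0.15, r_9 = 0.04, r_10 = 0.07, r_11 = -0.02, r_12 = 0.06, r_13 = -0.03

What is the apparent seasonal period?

2

The largest autocorrelation is r_2 = 0.67, with weaker echoes at lags 4 (0.46), 6 (0.27) and 8 (0.15); the remaining lags stay at or below 0.07.
The dominant spike at lag 2 indicates a seasonal period of 2.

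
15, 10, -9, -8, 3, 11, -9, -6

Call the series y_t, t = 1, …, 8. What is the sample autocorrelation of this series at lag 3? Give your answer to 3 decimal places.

Mean ȳ = (15 + 10 − 9 − 8 + 3 + 11 − 9 − 6)/8 = 0.8750
Deviations from mean: 14.1250, 9.1250, -9.8750, -8.8750, 2.1250, 10.1250, -9.8750, -6.8750
Numerator Σ_{t=1}^{5}(y_t−ȳ)(y_{t+3}−ȳ) = -132.9219
Denominator Σ(y_t−ȳ)² = 710.8750
r_3 = -132.9219 / 710.8750 = -0.187

-0.187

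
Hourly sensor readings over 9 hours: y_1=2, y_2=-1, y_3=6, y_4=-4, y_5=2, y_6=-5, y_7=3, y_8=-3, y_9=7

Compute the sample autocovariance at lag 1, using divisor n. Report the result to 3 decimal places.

-10.450

Mean ȳ = (2 − 1 + 6 − 4 + 2 − 5 + 3 − 3 + 7)/9 = 0.7778
Σ_{t=1}^{8}(y_t−ȳ)(y_{t+1}−ȳ) = -94.0494
γ_1 = -94.0494 / 9 = -10.450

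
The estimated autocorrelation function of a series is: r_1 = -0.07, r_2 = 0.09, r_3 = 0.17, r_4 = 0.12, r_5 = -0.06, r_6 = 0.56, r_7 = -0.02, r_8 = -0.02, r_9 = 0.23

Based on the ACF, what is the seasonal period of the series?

6

The largest autocorrelation is r_6 = 0.56; the remaining lags stay at or below 0.23.
The dominant spike at lag 6 indicates a seasonal period of 6.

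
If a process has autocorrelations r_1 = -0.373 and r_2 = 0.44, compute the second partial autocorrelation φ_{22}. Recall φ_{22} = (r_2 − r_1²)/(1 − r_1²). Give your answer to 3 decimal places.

0.349

φ_{22} = (r_2 − r_1²) / (1 − r_1²)
r_1² = (-0.373)² = 0.139129
Numerator = 0.44 − 0.1391 = 0.3009; denominator = 1 − 0.1391 = 0.8609
φ_{22} = 0.3009 / 0.8609 = 0.349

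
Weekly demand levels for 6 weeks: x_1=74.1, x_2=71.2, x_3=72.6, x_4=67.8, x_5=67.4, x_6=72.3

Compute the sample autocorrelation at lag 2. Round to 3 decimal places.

-0.156

Mean x̄ = (74.1 + 71.2 + 72.6 + 67.8 + 67.4 + 72.3)/6 = 70.9000
Σ(x_t−x̄)(x_{t+2}−x̄) = (5.4400) + (-0.9300) + (-5.9500) + (-4.3400) = -5.7800
Denominator Σ(x_t−x̄)² = 37.0400
r_2 = -5.7800 / 37.0400 = -0.156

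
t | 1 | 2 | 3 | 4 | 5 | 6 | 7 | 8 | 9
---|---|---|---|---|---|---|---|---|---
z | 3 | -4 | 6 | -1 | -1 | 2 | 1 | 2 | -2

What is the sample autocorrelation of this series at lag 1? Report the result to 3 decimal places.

-0.650

Mean z̄ = (3 − 4 + 6 − 1 − 1 + 2 + 1 + 2 − 2)/9 = 0.6667
Numerator Σ_{t=1}^{8}(z_t−z̄)(z_{t+1}−z̄) = -46.7778
Denominator Σ(z_t−z̄)² = 72.0000
r_1 = -46.7778 / 72.0000 = -0.650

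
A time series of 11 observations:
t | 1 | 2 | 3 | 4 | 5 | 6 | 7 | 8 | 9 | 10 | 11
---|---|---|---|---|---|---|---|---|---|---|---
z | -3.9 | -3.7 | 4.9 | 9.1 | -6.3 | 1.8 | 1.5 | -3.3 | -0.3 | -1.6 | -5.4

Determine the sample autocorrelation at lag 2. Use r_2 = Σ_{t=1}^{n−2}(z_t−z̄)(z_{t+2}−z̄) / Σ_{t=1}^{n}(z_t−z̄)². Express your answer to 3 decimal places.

Mean z̄ = (-3.9 − 3.7 + 4.9 + 9.1 − 6.3 + 1.8 + 1.5 − 3.3 − 0.3 − 1.6 − 5.4)/11 = -0.6545
Numerator Σ_{t=1}^{9}(z_t−z̄)(z_{t+2}−z̄) = -72.2232
Denominator Σ(z_t−z̄)² = 218.8873
r_2 = -72.2232 / 218.8873 = -0.330

-0.330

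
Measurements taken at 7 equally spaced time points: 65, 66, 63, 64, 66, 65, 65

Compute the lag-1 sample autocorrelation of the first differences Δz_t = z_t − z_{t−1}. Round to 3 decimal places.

First differences Δz: 1, -3, 1, 2, -1, 0
Mean of differences = 0.0000
Numerator Σ(Δz_t−Δz̄)(Δz_{t+1}−Δz̄) = -6.0000
Denominator Σ(Δz_t−Δz̄)² = 16.0000
r_1(Δz) = -6.0000 / 16.0000 = -0.375

-0.375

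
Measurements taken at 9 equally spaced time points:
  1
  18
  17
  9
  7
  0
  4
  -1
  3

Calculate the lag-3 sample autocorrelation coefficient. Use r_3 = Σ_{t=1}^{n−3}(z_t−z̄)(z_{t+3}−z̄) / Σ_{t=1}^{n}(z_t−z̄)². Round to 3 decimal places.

Mean z̄ = (1 + 18 + 17 + 9 + 7 + 0 + 4 − 1 + 3)/9 = 6.4444
Σ(z_t−z̄)(z_{t+3}−z̄) = (-13.9136) + (6.4198) + (-68.0247) + (-6.2469) + (-4.1358) + (22.1975) = -63.7037
Denominator Σ(z_t−z̄)² = 396.2222
r_3 = -63.7037 / 396.2222 = -0.161

-0.161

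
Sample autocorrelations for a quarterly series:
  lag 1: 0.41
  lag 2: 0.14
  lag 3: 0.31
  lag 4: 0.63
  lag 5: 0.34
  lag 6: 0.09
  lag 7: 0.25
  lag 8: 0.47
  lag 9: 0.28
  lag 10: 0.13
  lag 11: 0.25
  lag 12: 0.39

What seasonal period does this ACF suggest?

The largest autocorrelation is r_4 = 0.63, with a weaker echo at lag 8 (0.47); the remaining lags stay at or below 0.41. The elevated value at lag 1 (0.41), dropping to 0.14 at lag 2, reflects decaying short-term dependence rather than seasonality.
The dominant spike at lag 4 indicates a seasonal period of 4.

4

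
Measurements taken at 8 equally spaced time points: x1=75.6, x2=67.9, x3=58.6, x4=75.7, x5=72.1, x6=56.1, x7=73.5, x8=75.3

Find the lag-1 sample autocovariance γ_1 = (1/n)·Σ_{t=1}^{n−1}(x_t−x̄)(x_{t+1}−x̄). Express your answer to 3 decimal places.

-13.876

Mean x̄ = (75.6 + 67.9 + 58.6 + 75.7 + 72.1 + 56.1 + 73.5 + 75.3)/8 = 69.3500
Deviations: 6.2500, -1.4500, -10.7500, 6.3500, 2.7500, -13.2500, 4.1500, 5.9500
Σ_{t=1}^{7}(x_t−x̄)(x_{t+1}−x̄) = -111.0075
γ_1 = -111.0075 / 8 = -13.876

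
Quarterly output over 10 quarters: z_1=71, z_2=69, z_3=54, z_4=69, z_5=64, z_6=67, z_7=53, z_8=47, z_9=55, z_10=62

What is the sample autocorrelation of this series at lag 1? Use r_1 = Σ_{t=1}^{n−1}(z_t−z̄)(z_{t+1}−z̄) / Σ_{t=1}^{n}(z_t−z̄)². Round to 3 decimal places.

Mean z̄ = (71 + 69 + 54 + 69 + 64 + 67 + 53 + 47 + 55 + 62)/10 = 61.1000
Numerator Σ_{t=1}^{9}(z_t−z̄)(z_{t+1}−z̄) = 152.9900
Denominator Σ(z_t−z̄)² = 618.9000
r_1 = 152.9900 / 618.9000 = 0.247

0.247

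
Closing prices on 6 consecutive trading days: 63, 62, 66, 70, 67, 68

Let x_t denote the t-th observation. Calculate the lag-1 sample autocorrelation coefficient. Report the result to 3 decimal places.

0.391

Mean x̄ = (63 + 62 + 66 + 70 + 67 + 68)/6 = 66.0000
Σ(x_t−x̄)(x_{t+1}−x̄) = (12.0000) + (0.0000) + (0.0000) + (4.0000) + (2.0000) = 18.0000
Denominator Σ(x_t−x̄)² = 46.0000
r_1 = 18.0000 / 46.0000 = 0.391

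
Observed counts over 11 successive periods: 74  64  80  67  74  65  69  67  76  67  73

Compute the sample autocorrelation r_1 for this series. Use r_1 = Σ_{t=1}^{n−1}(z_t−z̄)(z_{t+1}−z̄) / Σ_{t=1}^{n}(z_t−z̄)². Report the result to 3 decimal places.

-0.696

Mean z̄ = (74 + 64 + 80 + 67 + 74 + 65 + 69 + 67 + 76 + 67 + 73)/11 = 70.5455
Numerator Σ_{t=1}^{10}(z_t−z̄)(z_{t+1}−z̄) = -182.7521
Denominator Σ(z_t−z̄)² = 262.7273
r_1 = -182.7521 / 262.7273 = -0.696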